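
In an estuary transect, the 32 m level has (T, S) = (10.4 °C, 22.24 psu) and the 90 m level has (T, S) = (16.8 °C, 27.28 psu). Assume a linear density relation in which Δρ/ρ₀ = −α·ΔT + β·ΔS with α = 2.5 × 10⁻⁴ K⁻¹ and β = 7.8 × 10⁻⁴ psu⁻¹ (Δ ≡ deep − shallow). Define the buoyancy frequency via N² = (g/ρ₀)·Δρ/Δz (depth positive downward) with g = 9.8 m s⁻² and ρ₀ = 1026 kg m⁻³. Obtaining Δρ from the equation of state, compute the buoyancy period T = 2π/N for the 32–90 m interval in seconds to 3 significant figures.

ΔT = +6.4 K, ΔS = +5.04 psu (deep − shallow).
Δρ/ρ₀ = −αΔT + βΔS = -1.60 × 10⁻³ + 3.9312 × 10⁻³ = 2.3312 × 10⁻³, so Δρ ≈ 2.392 kg m⁻³.
N² = (g/ρ₀)·Δρ/Δz = g·(Δρ/ρ₀)/Δz = 9.8 × 2.3312 × 10⁻³ / 58 = 3.9389 × 10⁻⁴ s⁻².
N = √(3.9389 × 10⁻⁴) = 0.019847 rad s⁻¹ → T = 2π/N = 316.58 s ≈ 317 s.

317 s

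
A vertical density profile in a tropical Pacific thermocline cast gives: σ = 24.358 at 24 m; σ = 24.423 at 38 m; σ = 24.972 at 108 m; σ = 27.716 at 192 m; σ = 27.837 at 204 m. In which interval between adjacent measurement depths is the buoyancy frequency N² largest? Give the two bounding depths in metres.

Compute the density gradient over each adjacent pair:
  24–38 m: Δρ/Δz = 0.065/14 = 4.6 × 10⁻³ kg m⁻⁴
  38–108 m: Δρ/Δz = 0.549/70 = 7.8 × 10⁻³ kg m⁻⁴
  108–192 m: Δρ/Δz = 2.744/84 = 0.033 kg m⁻⁴
  192–204 m: Δρ/Δz = 0.121/12 = 0.010 kg m⁻⁴
The largest gradient is in the 108–192 m interval — the pycnocline.

108–192 m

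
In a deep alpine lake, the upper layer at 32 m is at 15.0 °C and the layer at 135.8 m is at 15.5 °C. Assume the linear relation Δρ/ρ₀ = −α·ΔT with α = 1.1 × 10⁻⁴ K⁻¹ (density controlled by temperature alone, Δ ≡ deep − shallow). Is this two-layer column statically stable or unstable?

unstable

ΔT = 15.5 − 15.0 = +0.5 K, so Δρ/ρ₀ = −αΔT = -5.50 × 10⁻⁵.
Δρ/ρ₀ < 0, so Δρ < 0: deeper water is lighter → statically unstable; the column would overturn.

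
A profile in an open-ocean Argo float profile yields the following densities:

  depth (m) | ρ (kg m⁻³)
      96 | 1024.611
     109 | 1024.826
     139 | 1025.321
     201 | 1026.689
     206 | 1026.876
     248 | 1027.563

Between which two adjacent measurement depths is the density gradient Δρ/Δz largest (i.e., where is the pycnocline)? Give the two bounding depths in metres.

Compute the density gradient over each adjacent pair:
  96–109 m: Δρ/Δz = 0.215/13 = 0.017 kg m⁻⁴
  109–139 m: Δρ/Δz = 0.495/30 = 0.017 kg m⁻⁴
  139–201 m: Δρ/Δz = 1.368/62 = 0.022 kg m⁻⁴
  201–206 m: Δρ/Δz = 0.187/5 = 0.037 kg m⁻⁴
  206–248 m: Δρ/Δz = 0.687/42 = 0.016 kg m⁻⁴
The largest gradient is in the 201–206 m interval — the pycnocline.

201–206 m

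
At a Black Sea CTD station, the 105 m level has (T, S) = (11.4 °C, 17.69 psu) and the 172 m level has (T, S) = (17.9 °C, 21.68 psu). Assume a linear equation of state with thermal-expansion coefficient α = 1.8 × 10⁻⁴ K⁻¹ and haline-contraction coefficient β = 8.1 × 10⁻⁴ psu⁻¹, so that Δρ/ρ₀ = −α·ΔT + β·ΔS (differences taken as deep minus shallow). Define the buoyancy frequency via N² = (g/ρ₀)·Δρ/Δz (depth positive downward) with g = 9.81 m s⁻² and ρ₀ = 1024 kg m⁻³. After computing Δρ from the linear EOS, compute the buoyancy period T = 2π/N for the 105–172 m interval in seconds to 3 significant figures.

362 s

ΔT = +6.5 K, ΔS = +3.99 psu (deep − shallow).
Δρ/ρ₀ = −αΔT + βΔS = -1.17 × 10⁻³ + 3.2319 × 10⁻³ = 2.0619 × 10⁻³, so Δρ ≈ 2.111 kg m⁻³.
N² = (g/ρ₀)·Δρ/Δz = g·(Δρ/ρ₀)/Δz = 9.81 × 2.0619 × 10⁻³ / 67 = 3.0190 × 10⁻⁴ s⁻².
N = √(3.0190 × 10⁻⁴) = 0.017375 rad s⁻¹ → T = 2π/N = 361.62 s ≈ 362 s.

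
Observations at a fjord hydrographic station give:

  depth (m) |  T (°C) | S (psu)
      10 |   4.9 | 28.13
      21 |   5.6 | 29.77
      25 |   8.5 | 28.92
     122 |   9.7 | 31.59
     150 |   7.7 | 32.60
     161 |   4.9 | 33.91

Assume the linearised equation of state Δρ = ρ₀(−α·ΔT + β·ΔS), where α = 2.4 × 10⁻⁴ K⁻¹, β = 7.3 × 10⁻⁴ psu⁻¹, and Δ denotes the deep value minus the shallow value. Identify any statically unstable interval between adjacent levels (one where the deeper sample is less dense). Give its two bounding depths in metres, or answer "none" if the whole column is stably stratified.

21–25 m

Evaluate Δρ/ρ₀ = −αΔT + βΔS across each adjacent pair:
  10–21 m: −αΔT+βΔS = −(2.4 × 10⁻⁴)(+0.7)+(7.3 × 10⁻⁴)(+1.64) = 1.0 × 10⁻³ → stable
  21–25 m: −αΔT+βΔS = −(2.4 × 10⁻⁴)(+2.9)+(7.3 × 10⁻⁴)(-0.85) = -1.3 × 10⁻³ → UNSTABLE
  25–122 m: −αΔT+βΔS = −(2.4 × 10⁻⁴)(+1.2)+(7.3 × 10⁻⁴)(+2.67) = 1.7 × 10⁻³ → stable
  122–150 m: −αΔT+βΔS = −(2.4 × 10⁻⁴)(-2.0)+(7.3 × 10⁻⁴)(+1.01) = 1.2 × 10⁻³ → stable
  150–161 m: −αΔT+βΔS = −(2.4 × 10⁻⁴)(-2.8)+(7.3 × 10⁻⁴)(+1.31) = 1.6 × 10⁻³ → stable
The 21–25 m interval has Δρ < 0: lighter water underlies denser water.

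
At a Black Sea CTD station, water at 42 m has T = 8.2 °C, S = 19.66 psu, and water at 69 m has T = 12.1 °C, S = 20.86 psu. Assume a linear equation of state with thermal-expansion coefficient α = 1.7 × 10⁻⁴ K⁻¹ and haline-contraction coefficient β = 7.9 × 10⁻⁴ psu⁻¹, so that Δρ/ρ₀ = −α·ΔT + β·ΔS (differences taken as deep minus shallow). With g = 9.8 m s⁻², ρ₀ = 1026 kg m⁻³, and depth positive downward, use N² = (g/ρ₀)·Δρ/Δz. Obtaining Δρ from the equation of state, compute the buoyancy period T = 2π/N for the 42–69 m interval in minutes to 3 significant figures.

ΔT = +3.9 K, ΔS = +1.20 psu (deep − shallow).
Δρ/ρ₀ = −αΔT + βΔS = -6.63 × 10⁻⁴ + 9.48 × 10⁻⁴ = 2.85 × 10⁻⁴, so Δρ ≈ 0.2924 kg m⁻³.
N² = (g/ρ₀)·Δρ/Δz = g·(Δρ/ρ₀)/Δz = 9.8 × 2.85 × 10⁻⁴ / 27 = 1.0344 × 10⁻⁴ s⁻².
N = √(1.0344 × 10⁻⁴) = 0.010171 rad s⁻¹ → T = 2π/N = 617.75 s = 10.296 min ≈ 10.3 min.

10.3 min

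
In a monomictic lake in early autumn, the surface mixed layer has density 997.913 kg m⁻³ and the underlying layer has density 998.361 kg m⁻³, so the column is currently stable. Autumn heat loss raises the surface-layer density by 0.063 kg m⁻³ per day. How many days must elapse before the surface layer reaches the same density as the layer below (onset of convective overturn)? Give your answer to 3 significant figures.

7.11 days

Density deficit of the surface layer: 998.361 − 997.913 = 0.448 kg m⁻³.
Required change = 0.448 / 0.063 = 7.11 days.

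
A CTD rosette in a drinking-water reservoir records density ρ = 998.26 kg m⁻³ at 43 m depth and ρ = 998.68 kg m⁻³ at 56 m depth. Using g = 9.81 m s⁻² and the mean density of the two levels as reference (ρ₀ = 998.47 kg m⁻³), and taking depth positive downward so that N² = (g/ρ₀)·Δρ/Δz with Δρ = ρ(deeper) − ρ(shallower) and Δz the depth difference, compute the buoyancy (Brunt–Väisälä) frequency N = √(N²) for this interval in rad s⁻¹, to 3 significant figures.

0.0178 rad s⁻¹

Δρ = 998.68 − 998.26 = 0.42 kg m⁻³ over Δz = 56 − 43 = 13 m.
N² = (9.81/998.47) × (0.42/13) = 3.1742 × 10⁻⁴ s⁻².
N = √(3.1742 × 10⁻⁴) = 0.017816 rad s⁻¹ ≈ 0.0178 rad s⁻¹.
A positive N² confirms static stability across the interval.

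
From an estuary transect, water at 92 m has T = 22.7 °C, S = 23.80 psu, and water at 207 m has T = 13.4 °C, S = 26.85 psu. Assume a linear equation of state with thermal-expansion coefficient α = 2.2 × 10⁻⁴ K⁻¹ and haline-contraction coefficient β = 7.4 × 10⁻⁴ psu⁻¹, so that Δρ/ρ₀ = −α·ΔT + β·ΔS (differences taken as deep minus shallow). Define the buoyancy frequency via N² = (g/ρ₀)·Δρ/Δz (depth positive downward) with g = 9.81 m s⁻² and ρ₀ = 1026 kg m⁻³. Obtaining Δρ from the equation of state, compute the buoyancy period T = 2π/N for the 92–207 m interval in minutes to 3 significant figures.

5.47 min

ΔT = -9.3 K, ΔS = +3.05 psu (deep − shallow).
Δρ/ρ₀ = −αΔT + βΔS = 2.046 × 10⁻³ + 2.257 × 10⁻³ = 4.303 × 10⁻³, so Δρ ≈ 4.415 kg m⁻³.
N² = (g/ρ₀)·Δρ/Δz = g·(Δρ/ρ₀)/Δz = 9.81 × 4.303 × 10⁻³ / 115 = 3.6706 × 10⁻⁴ s⁻².
N = √(3.6706 × 10⁻⁴) = 0.019159 rad s⁻¹ → T = 2π/N = 327.95 s = 5.4658 min ≈ 5.47 min.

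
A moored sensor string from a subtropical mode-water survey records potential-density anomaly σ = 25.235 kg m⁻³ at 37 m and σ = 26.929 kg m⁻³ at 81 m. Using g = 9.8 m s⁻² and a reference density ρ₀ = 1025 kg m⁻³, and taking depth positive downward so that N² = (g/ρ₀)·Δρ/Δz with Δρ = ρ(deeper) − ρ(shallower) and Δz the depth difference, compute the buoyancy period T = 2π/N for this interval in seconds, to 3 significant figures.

Δρ = 1026.929 − 1025.235 = 1.694 kg m⁻³ over Δz = 81 − 37 = 44 m.
N² = (9.8/1025) × (1.694/44) = 3.6810 × 10⁻⁴ s⁻².
N = √(3.6810 × 10⁻⁴) = 0.019186 rad s⁻¹, so T = 2π/N = 327.49 s ≈ 327 s.
A positive N² confirms static stability across the interval.

327 s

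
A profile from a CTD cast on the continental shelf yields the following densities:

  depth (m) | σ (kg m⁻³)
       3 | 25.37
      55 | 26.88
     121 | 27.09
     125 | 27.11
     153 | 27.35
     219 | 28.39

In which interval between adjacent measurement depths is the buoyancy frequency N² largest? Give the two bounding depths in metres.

3–55 m

Compute the density gradient over each adjacent pair:
  3–55 m: Δρ/Δz = 1.51/52 = 0.029 kg m⁻⁴
  55–121 m: Δρ/Δz = 0.21/66 = 3.2 × 10⁻³ kg m⁻⁴
  121–125 m: Δρ/Δz = 0.02/4 = 5.0 × 10⁻³ kg m⁻⁴
  125–153 m: Δρ/Δz = 0.24/28 = 8.6 × 10⁻³ kg m⁻⁴
  153–219 m: Δρ/Δz = 1.04/66 = 0.016 kg m⁻⁴
The largest gradient is in the 3–55 m interval — the pycnocline.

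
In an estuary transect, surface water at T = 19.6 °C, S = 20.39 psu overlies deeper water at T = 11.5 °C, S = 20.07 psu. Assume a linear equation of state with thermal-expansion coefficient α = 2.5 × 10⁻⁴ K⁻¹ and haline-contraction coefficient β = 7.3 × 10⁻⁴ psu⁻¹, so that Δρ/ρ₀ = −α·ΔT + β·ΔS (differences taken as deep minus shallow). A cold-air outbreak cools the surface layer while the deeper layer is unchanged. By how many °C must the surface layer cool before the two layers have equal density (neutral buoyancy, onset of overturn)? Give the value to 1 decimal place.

Neutral buoyancy requires Δρ = 0, i.e. −α(T_deep − T_surf′) + β(S_deep − S_surf) = 0.
T_surf′ = T_deep − (β/α)·ΔS = 11.5 − (7.3 × 10⁻⁴/2.5 × 10⁻⁴)·(-0.32) = 12.434 °C.
Cooling required: 19.6 − (12.434) = 7.166 °C.

7.2 °C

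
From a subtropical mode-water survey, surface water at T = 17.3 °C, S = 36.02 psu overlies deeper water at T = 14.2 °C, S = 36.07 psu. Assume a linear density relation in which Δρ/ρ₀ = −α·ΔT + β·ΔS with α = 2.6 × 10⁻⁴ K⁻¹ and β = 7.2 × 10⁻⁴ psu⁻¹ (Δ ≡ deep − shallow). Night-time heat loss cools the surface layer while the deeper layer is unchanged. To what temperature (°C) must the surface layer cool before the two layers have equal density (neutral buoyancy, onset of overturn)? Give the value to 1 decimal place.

14.1 °C

Neutral buoyancy requires Δρ = 0, i.e. −α(T_deep − T_surf′) + β(S_deep − S_surf) = 0.
T_surf′ = T_deep − (β/α)·ΔS = 14.2 − (7.2 × 10⁻⁴/2.6 × 10⁻⁴)·(+0.05) = 14.062 °C.
Cooling required: 17.3 − (14.062) = 3.238 °C.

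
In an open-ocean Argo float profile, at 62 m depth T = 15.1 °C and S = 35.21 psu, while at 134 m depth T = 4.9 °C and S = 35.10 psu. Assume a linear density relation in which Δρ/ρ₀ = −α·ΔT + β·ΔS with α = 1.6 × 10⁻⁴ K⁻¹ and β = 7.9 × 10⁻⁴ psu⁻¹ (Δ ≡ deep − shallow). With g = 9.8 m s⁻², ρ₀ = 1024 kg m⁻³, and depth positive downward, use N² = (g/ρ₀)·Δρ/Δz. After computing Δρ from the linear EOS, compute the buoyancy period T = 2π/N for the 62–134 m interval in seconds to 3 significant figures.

433 s

ΔT = -10.2 K, ΔS = -0.11 psu (deep − shallow).
Δρ/ρ₀ = −αΔT + βΔS = 1.632 × 10⁻³ − 8.69 × 10⁻⁵ = 1.5451 × 10⁻³, so Δρ ≈ 1.582 kg m⁻³.
N² = (g/ρ₀)·Δρ/Δz = g·(Δρ/ρ₀)/Δz = 9.8 × 1.5451 × 10⁻³ / 72 = 2.1031 × 10⁻⁴ s⁻².
N = √(2.1031 × 10⁻⁴) = 0.014502 rad s⁻¹ → T = 2π/N = 433.26 s ≈ 433 s.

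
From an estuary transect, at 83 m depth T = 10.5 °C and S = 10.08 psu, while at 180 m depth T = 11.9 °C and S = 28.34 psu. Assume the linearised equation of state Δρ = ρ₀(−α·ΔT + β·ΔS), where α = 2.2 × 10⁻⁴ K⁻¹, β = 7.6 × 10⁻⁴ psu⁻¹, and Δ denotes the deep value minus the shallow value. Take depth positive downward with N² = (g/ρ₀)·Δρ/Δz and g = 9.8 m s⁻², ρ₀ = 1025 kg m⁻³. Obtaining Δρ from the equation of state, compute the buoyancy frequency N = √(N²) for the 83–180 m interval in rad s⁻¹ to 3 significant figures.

ΔT = +1.4 K, ΔS = +18.26 psu (deep − shallow).
Δρ/ρ₀ = −αΔT + βΔS = -3.08 × 10⁻⁴ + 0.0138776 = 0.0135696, so Δρ ≈ 13.91 kg m⁻³.
N² = (g/ρ₀)·Δρ/Δz = g·(Δρ/ρ₀)/Δz = 9.8 × 0.0135696 / 97 = 1.3709 × 10⁻³ s⁻².
N = √(1.3709 × 10⁻³) = 0.037026 rad s⁻¹ ≈ 0.0370 rad s⁻¹.

0.0370 rad s⁻¹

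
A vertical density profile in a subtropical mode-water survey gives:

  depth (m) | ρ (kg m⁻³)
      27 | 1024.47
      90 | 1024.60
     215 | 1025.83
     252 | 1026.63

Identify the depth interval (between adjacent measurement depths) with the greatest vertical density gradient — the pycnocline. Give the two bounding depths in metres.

215–252 m

Compute the density gradient over each adjacent pair:
  27–90 m: Δρ/Δz = 0.13/63 = 2.1 × 10⁻³ kg m⁻⁴
  90–215 m: Δρ/Δz = 1.23/125 = 9.8 × 10⁻³ kg m⁻⁴
  215–252 m: Δρ/Δz = 0.80/37 = 0.022 kg m⁻⁴
The largest gradient is in the 215–252 m interval — the pycnocline.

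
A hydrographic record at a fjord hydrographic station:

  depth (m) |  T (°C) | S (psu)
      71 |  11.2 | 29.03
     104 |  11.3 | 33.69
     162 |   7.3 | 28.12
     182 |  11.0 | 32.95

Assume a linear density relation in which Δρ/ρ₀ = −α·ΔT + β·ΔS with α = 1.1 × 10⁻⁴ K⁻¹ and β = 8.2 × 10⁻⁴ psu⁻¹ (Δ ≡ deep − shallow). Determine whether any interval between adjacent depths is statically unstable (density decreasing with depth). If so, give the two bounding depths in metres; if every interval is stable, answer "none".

Evaluate Δρ/ρ₀ = −αΔT + βΔS across each adjacent pair:
  71–104 m: −αΔT+βΔS = −(1.1 × 10⁻⁴)(+0.1)+(8.2 × 10⁻⁴)(+4.66) = 3.8 × 10⁻³ → stable
  104–162 m: −αΔT+βΔS = −(1.1 × 10⁻⁴)(-4.0)+(8.2 × 10⁻⁴)(-5.57) = -4.1 × 10⁻³ → UNSTABLE
  162–182 m: −αΔT+βΔS = −(1.1 × 10⁻⁴)(+3.7)+(8.2 × 10⁻⁴)(+4.83) = 3.6 × 10⁻³ → stable
The 104–162 m interval has Δρ < 0: lighter water underlies denser water.

104–162 m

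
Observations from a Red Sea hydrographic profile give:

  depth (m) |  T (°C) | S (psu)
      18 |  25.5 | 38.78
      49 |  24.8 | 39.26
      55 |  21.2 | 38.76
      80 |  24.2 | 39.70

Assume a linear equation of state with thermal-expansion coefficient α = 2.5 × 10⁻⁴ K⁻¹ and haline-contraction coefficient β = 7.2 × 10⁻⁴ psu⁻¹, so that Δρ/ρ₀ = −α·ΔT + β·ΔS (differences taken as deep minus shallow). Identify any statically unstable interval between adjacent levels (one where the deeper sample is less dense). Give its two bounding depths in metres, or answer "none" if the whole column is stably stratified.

Evaluate Δρ/ρ₀ = −αΔT + βΔS across each adjacent pair:
  18–49 m: −αΔT+βΔS = −(2.5 × 10⁻⁴)(-0.7)+(7.2 × 10⁻⁴)(+0.48) = 5.2 × 10⁻⁴ → stable
  49–55 m: −αΔT+βΔS = −(2.5 × 10⁻⁴)(-3.6)+(7.2 × 10⁻⁴)(-0.50) = 5.4 × 10⁻⁴ → stable
  55–80 m: −αΔT+βΔS = −(2.5 × 10⁻⁴)(+3.0)+(7.2 × 10⁻⁴)(+0.94) = -7.3 × 10⁻⁵ → UNSTABLE
The 55–80 m interval has Δρ < 0: lighter water underlies denser water.

55–80 m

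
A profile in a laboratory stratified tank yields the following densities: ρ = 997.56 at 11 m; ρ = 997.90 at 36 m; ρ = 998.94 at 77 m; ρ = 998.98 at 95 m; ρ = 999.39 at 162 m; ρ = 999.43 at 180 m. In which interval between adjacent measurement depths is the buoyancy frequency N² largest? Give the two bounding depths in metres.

Compute the density gradient over each adjacent pair:
  11–36 m: Δρ/Δz = 0.34/25 = 0.014 kg m⁻⁴
  36–77 m: Δρ/Δz = 1.04/41 = 0.025 kg m⁻⁴
  77–95 m: Δρ/Δz = 0.04/18 = 2.2 × 10⁻³ kg m⁻⁴
  95–162 m: Δρ/Δz = 0.41/67 = 6.1 × 10⁻³ kg m⁻⁴
  162–180 m: Δρ/Δz = 0.04/18 = 2.2 × 10⁻³ kg m⁻⁴
The largest gradient is in the 36–77 m interval — the pycnocline.

36–77 m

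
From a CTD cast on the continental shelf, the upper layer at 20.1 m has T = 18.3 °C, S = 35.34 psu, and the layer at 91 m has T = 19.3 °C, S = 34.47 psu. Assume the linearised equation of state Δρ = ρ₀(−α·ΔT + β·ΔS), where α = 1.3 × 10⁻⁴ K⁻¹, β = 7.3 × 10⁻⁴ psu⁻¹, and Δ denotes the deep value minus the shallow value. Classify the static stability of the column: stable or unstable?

ΔT = 19.3 − 18.3 = +1.0 K and ΔS = 34.47 − 35.34 = -0.87 psu (deep − shallow).
−αΔT = -1.30 × 10⁻⁴; βΔS = -6.351 × 10⁻⁴; sum Δρ/ρ₀ = -7.651 × 10⁻⁴.
Δρ/ρ₀ < 0, so Δρ < 0: deeper water is lighter → statically unstable; the column would overturn.

unstable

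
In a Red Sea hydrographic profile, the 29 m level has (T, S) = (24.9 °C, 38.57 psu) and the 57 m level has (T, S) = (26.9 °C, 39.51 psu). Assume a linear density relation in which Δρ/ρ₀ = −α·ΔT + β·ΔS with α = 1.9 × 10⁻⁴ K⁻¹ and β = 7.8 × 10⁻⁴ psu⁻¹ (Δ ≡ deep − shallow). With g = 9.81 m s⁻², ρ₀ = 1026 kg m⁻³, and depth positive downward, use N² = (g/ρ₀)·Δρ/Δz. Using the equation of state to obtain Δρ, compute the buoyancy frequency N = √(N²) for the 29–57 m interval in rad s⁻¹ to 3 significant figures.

ΔT = +2.0 K, ΔS = +0.94 psu (deep − shallow).
Δρ/ρ₀ = −αΔT + βΔS = -3.80 × 10⁻⁴ + 7.332 × 10⁻⁴ = 3.532 × 10⁻⁴, so Δρ ≈ 0.3624 kg m⁻³.
N² = (g/ρ₀)·Δρ/Δz = g·(Δρ/ρ₀)/Δz = 9.81 × 3.532 × 10⁻⁴ / 28 = 1.2375 × 10⁻⁴ s⁻².
N = √(1.2375 × 10⁻⁴) = 0.011124 rad s⁻¹ ≈ 0.0111 rad s⁻¹.

0.0111 rad s⁻¹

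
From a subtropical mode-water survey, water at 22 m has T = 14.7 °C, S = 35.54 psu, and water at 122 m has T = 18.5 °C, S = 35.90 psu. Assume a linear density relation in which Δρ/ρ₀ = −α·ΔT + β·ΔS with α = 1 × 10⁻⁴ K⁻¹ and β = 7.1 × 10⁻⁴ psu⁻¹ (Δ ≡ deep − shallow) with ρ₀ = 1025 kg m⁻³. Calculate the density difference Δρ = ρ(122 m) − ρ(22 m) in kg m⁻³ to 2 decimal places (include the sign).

-0.13 kg m⁻³

ΔT = +3.8 K, ΔS = +0.36 psu (deep − shallow).
Δρ/ρ₀ = −(1 × 10⁻⁴)(+3.8) + (7.1 × 10⁻⁴)(+0.36) = -1.244 × 10⁻⁴.
Δρ = 1025 × (-1.244 × 10⁻⁴) = -0.13 kg m⁻³.
Negative Δρ: lighter below, statically unstable.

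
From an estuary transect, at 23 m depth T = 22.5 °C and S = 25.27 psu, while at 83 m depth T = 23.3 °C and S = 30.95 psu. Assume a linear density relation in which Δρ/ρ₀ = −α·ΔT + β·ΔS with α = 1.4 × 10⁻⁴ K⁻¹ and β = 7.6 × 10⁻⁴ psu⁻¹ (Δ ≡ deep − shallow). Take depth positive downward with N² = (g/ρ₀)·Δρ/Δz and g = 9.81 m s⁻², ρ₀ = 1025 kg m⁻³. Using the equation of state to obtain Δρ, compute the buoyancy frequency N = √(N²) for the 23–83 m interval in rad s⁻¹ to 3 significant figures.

ΔT = +0.8 K, ΔS = +5.68 psu (deep − shallow).
Δρ/ρ₀ = −αΔT + βΔS = -1.12 × 10⁻⁴ + 4.3168 × 10⁻³ = 4.2048 × 10⁻³, so Δρ ≈ 4.310 kg m⁻³.
N² = (g/ρ₀)·Δρ/Δz = g·(Δρ/ρ₀)/Δz = 9.81 × 4.2048 × 10⁻³ / 60 = 6.8748 × 10⁻⁴ s⁻².
N = √(6.8748 × 10⁻⁴) = 0.026220 rad s⁻¹ ≈ 0.0262 rad s⁻¹.

0.0262 rad s⁻¹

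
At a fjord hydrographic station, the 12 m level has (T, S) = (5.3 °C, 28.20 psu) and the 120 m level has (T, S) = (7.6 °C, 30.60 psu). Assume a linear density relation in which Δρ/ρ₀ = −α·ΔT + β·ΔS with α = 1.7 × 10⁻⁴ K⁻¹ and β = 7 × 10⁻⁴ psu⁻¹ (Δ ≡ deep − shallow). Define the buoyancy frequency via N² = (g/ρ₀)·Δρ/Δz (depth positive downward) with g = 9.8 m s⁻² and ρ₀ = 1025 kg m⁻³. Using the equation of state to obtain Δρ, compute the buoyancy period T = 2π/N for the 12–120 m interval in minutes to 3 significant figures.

ΔT = +2.3 K, ΔS = +2.40 psu (deep − shallow).
Δρ/ρ₀ = −αΔT + βΔS = -3.91 × 10⁻⁴ + 1.68 × 10⁻³ = 1.289 × 10⁻³, so Δρ ≈ 1.321 kg m⁻³.
N² = (g/ρ₀)·Δρ/Δz = g·(Δρ/ρ₀)/Δz = 9.8 × 1.289 × 10⁻³ / 108 = 1.1696 × 10⁻⁴ s⁻².
N = √(1.1696 × 10⁻⁴) = 0.010815 rad s⁻¹ → T = 2π/N = 580.97 s = 9.6828 min ≈ 9.68 min.

9.68 min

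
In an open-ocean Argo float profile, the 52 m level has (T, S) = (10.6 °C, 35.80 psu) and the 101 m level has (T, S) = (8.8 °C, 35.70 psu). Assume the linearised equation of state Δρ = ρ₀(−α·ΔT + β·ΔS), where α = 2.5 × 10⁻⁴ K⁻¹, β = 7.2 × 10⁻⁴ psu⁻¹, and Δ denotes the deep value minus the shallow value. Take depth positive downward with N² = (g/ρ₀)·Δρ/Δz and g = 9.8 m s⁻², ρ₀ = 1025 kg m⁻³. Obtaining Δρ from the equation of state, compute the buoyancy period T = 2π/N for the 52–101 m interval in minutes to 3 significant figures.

12.0 min

ΔT = -1.8 K, ΔS = -0.10 psu (deep − shallow).
Δρ/ρ₀ = −αΔT + βΔS = 4.50 × 10⁻⁴ − 7.20 × 10⁻⁵ = 3.78 × 10⁻⁴, so Δρ ≈ 0.3875 kg m⁻³.
N² = (g/ρ₀)·Δρ/Δz = g·(Δρ/ρ₀)/Δz = 9.8 × 3.78 × 10⁻⁴ / 49 = 7.5600 × 10⁻⁵ s⁻².
N = √(7.5600 × 10⁻⁵) = 8.6948 × 10⁻³ rad s⁻¹ → T = 2π/N = 722.64 s = 12.044 min ≈ 12.0 min.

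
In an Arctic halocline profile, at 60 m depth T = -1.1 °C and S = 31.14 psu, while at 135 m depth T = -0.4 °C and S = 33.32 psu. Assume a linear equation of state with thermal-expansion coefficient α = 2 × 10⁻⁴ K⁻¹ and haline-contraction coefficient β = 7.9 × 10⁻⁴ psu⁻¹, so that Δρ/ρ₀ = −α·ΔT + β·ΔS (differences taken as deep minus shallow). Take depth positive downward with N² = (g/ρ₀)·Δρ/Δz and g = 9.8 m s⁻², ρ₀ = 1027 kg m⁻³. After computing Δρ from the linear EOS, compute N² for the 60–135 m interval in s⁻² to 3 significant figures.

2.07 × 10⁻⁴ s⁻²

ΔT = +0.7 K, ΔS = +2.18 psu (deep − shallow).
Δρ/ρ₀ = −αΔT + βΔS = -1.40 × 10⁻⁴ + 1.7222 × 10⁻³ = 1.5822 × 10⁻³, so Δρ ≈ 1.625 kg m⁻³.
N² = (g/ρ₀)·Δρ/Δz = g·(Δρ/ρ₀)/Δz = 9.8 × 1.5822 × 10⁻³ / 75 = 2.0674 × 10⁻⁴ s⁻² ≈ 2.07 × 10⁻⁴ s⁻².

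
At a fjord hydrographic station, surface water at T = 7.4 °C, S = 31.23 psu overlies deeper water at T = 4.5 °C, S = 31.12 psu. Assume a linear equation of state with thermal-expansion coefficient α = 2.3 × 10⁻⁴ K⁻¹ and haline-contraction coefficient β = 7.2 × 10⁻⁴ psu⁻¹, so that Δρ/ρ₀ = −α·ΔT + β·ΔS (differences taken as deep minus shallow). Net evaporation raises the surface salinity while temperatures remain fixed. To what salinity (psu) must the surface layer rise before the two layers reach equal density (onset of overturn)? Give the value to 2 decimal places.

Neutral buoyancy requires −α(T_deep − T_surf) + β(S_deep − S_surf′) = 0.
S_surf′ = S_deep − (α/β)·ΔT = 31.12 − (2.3 × 10⁻⁴/7.2 × 10⁻⁴)·(-2.9) = 32.0464 psu.
Increase required: 32.0464 − 31.23 = 0.8164 psu.

32.05 psu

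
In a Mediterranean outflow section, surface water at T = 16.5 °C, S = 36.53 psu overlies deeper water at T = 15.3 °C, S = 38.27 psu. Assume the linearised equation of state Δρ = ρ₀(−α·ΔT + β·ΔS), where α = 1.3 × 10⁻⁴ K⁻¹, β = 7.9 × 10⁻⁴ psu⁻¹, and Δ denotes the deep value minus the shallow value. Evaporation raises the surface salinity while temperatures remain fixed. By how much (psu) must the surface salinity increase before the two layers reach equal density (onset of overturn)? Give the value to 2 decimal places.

Neutral buoyancy requires −α(T_deep − T_surf) + β(S_deep − S_surf′) = 0.
S_surf′ = S_deep − (α/β)·ΔT = 38.27 − (1.3 × 10⁻⁴/7.9 × 10⁻⁴)·(-1.2) = 38.4675 psu.
Increase required: 38.4675 − 36.53 = 1.9375 psu.

1.94 psu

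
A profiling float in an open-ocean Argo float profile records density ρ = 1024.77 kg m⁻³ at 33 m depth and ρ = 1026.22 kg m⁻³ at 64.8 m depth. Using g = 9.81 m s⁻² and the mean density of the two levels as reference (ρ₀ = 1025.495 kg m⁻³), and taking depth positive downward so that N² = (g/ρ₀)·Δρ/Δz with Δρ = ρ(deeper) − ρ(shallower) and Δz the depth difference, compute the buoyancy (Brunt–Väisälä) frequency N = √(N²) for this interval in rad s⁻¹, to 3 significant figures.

0.0209 rad s⁻¹

Δρ = 1026.22 − 1024.77 = 1.45 kg m⁻³ over Δz = 64.8 − 33 = 31.8 m.
N² = (9.81/1025.495) × (1.45/31.8) = 4.3619 × 10⁻⁴ s⁻².
N = √(4.3619 × 10⁻⁴) = 0.020885 rad s⁻¹ ≈ 0.0209 rad s⁻¹.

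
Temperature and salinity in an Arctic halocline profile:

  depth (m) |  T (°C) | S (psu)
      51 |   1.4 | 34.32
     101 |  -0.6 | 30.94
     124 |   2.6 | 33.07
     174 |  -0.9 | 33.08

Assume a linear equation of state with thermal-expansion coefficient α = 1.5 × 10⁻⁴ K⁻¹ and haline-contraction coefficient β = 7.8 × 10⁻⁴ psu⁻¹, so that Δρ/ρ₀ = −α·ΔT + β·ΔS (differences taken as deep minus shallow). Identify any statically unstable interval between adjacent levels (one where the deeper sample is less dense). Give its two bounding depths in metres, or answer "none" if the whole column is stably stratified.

Evaluate Δρ/ρ₀ = −αΔT + βΔS across each adjacent pair:
  51–101 m: −αΔT+βΔS = −(1.5 × 10⁻⁴)(-2.0)+(7.8 × 10⁻⁴)(-3.38) = -2.3 × 10⁻³ → UNSTABLE
  101–124 m: −αΔT+βΔS = −(1.5 × 10⁻⁴)(+3.2)+(7.8 × 10⁻⁴)(+2.13) = 1.2 × 10⁻³ → stable
  124–174 m: −αΔT+βΔS = −(1.5 × 10⁻⁴)(-3.5)+(7.8 × 10⁻⁴)(+0.01) = 5.3 × 10⁻⁴ → stable
The 51–101 m interval has Δρ < 0: lighter water underlies denser water.

51–101 m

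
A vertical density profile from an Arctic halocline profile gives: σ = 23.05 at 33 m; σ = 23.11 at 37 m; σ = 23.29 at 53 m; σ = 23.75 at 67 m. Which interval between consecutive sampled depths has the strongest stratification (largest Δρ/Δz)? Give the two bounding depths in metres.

Compute the density gradient over each adjacent pair:
  33–37 m: Δρ/Δz = 0.06/4 = 0.015 kg m⁻⁴
  37–53 m: Δρ/Δz = 0.18/16 = 0.011 kg m⁻⁴
  53–67 m: Δρ/Δz = 0.46/14 = 0.033 kg m⁻⁴
The largest gradient is in the 53–67 m interval — the pycnocline.

53–67 m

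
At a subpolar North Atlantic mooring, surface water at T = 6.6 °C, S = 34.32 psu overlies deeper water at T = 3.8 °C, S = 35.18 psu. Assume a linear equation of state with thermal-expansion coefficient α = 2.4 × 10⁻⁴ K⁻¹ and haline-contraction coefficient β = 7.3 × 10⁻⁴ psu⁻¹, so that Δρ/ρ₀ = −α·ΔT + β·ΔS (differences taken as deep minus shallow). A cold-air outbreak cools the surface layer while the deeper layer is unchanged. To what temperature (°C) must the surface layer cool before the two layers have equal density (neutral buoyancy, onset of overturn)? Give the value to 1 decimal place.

1.2 °C

Neutral buoyancy requires Δρ = 0, i.e. −α(T_deep − T_surf′) + β(S_deep − S_surf) = 0.
T_surf′ = T_deep − (β/α)·ΔS = 3.8 − (7.3 × 10⁻⁴/2.4 × 10⁻⁴)·(+0.86) = 1.184 °C.
Cooling required: 6.6 − (1.184) = 5.416 °C.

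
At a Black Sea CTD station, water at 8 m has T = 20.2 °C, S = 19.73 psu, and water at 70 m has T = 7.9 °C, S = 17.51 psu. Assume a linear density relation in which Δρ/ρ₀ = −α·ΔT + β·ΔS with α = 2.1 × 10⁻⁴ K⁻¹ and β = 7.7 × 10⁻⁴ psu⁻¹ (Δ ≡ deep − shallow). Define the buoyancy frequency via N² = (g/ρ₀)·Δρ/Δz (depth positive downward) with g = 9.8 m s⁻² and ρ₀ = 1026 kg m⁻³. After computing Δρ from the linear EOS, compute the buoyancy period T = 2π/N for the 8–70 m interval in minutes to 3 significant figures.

ΔT = -12.3 K, ΔS = -2.22 psu (deep − shallow).
Δρ/ρ₀ = −αΔT + βΔS = 2.583 × 10⁻³ − 1.7094 × 10⁻³ = 8.736 × 10⁻⁴, so Δρ ≈ 0.8963 kg m⁻³.
N² = (g/ρ₀)·Δρ/Δz = g·(Δρ/ρ₀)/Δz = 9.8 × 8.736 × 10⁻⁴ / 62 = 1.3809 × 10⁻⁴ s⁻².
N = √(1.3809 × 10⁻⁴) = 0.011751 rad s⁻¹ → T = 2π/N = 534.69 s = 8.9115 min ≈ 8.91 min.

8.91 min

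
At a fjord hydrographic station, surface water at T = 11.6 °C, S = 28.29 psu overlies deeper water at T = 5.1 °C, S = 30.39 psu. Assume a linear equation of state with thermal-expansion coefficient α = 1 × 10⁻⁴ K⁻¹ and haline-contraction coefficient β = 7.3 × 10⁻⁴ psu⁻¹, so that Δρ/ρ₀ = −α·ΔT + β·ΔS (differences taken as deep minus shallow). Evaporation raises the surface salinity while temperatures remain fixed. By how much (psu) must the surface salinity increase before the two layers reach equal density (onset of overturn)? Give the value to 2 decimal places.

Neutral buoyancy requires −α(T_deep − T_surf) + β(S_deep − S_surf′) = 0.
S_surf′ = S_deep − (α/β)·ΔT = 30.39 − (1 × 10⁻⁴/7.3 × 10⁻⁴)·(-6.5) = 31.2804 psu.
Increase required: 31.2804 − 28.29 = 2.9904 psu.

2.99 psu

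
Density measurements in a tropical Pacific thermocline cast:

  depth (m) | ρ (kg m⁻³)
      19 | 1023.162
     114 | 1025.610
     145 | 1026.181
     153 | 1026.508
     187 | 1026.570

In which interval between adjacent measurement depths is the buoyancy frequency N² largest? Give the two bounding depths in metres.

Compute the density gradient over each adjacent pair:
  19–114 m: Δρ/Δz = 2.448/95 = 0.026 kg m⁻⁴
  114–145 m: Δρ/Δz = 0.571/31 = 0.018 kg m⁻⁴
  145–153 m: Δρ/Δz = 0.327/8 = 0.041 kg m⁻⁴
  153–187 m: Δρ/Δz = 0.062/34 = 1.8 × 10⁻³ kg m⁻⁴
The largest gradient is in the 145–153 m interval — the pycnocline.

145–153 m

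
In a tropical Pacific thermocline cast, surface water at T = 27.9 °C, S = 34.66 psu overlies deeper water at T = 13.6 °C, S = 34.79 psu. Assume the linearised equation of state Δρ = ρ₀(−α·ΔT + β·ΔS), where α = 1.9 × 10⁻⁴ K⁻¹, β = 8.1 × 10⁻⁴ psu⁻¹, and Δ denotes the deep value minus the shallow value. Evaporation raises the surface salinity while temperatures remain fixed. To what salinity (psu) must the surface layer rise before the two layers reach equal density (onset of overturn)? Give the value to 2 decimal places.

38.14 psu

Neutral buoyancy requires −α(T_deep − T_surf) + β(S_deep − S_surf′) = 0.
S_surf′ = S_deep − (α/β)·ΔT = 34.79 − (1.9 × 10⁻⁴/8.1 × 10⁻⁴)·(-14.3) = 38.1443 psu.
Increase required: 38.1443 − 34.66 = 3.4843 psu.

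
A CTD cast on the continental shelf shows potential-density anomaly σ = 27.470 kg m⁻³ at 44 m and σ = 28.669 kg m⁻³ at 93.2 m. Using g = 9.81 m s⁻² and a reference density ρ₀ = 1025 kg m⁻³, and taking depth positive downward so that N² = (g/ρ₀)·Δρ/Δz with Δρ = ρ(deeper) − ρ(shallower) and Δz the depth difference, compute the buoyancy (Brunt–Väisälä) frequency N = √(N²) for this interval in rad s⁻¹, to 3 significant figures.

0.0153 rad s⁻¹

Δρ = 1028.669 − 1027.470 = 1.199 kg m⁻³ over Δz = 93.2 − 44 = 49.2 m.
N² = (9.81/1025) × (1.199/49.2) = 2.3324 × 10⁻⁴ s⁻².
N = √(2.3324 × 10⁻⁴) = 0.015272 rad s⁻¹ ≈ 0.0153 rad s⁻¹.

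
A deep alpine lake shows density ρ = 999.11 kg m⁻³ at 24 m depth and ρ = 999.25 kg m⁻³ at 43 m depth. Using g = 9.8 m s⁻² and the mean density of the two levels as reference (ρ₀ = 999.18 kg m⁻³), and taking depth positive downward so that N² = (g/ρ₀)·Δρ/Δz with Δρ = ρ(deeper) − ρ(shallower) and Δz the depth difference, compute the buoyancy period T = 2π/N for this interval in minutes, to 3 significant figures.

12.3 min

Δρ = 999.25 − 999.11 = 0.14 kg m⁻³ over Δz = 43 − 24 = 19 m.
N² = (9.8/999.18) × (0.14/19) = 7.2270 × 10⁻⁵ s⁻².
N = √(7.2270 × 10⁻⁵) = 8.5012 × 10⁻³ rad s⁻¹, so T = 2π/N = 739.09 s = 12.318 min ≈ 12.3 min.
Since Δρ > 0 the layer is stably stratified.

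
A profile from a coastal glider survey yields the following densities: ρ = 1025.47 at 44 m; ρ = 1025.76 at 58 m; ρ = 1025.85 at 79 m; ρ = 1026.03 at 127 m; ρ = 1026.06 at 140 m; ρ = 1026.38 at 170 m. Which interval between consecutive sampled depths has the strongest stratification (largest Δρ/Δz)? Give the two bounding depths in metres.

Compute the density gradient over each adjacent pair:
  44–58 m: Δρ/Δz = 0.29/14 = 0.021 kg m⁻⁴
  58–79 m: Δρ/Δz = 0.09/21 = 4.3 × 10⁻³ kg m⁻⁴
  79–127 m: Δρ/Δz = 0.18/48 = 3.7 × 10⁻³ kg m⁻⁴
  127–140 m: Δρ/Δz = 0.03/13 = 2.3 × 10⁻³ kg m⁻⁴
  140–170 m: Δρ/Δz = 0.32/30 = 0.011 kg m⁻⁴
The largest gradient is in the 44–58 m interval — the pycnocline.

44–58 m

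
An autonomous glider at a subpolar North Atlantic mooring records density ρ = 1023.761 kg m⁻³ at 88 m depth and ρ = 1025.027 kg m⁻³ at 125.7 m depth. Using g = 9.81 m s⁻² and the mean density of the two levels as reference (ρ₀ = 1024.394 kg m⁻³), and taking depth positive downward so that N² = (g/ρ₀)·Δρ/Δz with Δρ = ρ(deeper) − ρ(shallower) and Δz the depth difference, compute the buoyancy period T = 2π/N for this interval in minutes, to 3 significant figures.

5.84 min

Δρ = 1025.027 − 1023.761 = 1.266 kg m⁻³ over Δz = 125.7 − 88 = 37.7 m.
N² = (9.81/1024.394) × (1.266/37.7) = 3.2158 × 10⁻⁴ s⁻².
N = √(3.2158 × 10⁻⁴) = 0.017933 rad s⁻¹, so T = 2π/N = 350.37 s = 5.8395 min ≈ 5.84 min.
N² > 0, so the interval is statically stable.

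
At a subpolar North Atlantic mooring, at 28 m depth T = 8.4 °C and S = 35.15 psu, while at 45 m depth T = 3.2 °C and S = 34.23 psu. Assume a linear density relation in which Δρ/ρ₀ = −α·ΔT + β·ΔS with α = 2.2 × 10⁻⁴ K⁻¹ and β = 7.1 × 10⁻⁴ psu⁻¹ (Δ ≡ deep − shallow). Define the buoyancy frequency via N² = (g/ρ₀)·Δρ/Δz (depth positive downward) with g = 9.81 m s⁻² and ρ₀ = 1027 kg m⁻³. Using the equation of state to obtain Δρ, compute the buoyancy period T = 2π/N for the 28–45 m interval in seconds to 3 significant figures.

373 s

ΔT = -5.2 K, ΔS = -0.92 psu (deep − shallow).
Δρ/ρ₀ = −αΔT + βΔS = 1.144 × 10⁻³ − 6.532 × 10⁻⁴ = 4.908 × 10⁻⁴, so Δρ ≈ 0.5041 kg m⁻³.
N² = (g/ρ₀)·Δρ/Δz = g·(Δρ/ρ₀)/Δz = 9.81 × 4.908 × 10⁻⁴ / 17 = 2.8322 × 10⁻⁴ s⁻².
N = √(2.8322 × 10⁻⁴) = 0.016829 rad s⁻¹ → T = 2π/N = 373.35 s ≈ 373 s.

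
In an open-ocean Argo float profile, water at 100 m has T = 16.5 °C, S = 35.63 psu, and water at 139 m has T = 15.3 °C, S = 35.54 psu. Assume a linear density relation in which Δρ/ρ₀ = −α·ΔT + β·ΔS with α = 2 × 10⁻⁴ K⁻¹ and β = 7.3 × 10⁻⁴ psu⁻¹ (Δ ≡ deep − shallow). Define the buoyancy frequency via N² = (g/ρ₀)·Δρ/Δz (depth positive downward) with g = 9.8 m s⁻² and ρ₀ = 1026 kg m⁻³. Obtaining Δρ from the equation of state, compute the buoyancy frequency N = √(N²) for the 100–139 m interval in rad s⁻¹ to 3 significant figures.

6.62 × 10⁻³ rad s⁻¹

ΔT = -1.2 K, ΔS = -0.09 psu (deep − shallow).
Δρ/ρ₀ = −αΔT + βΔS = 2.40 × 10⁻⁴ − 6.57 × 10⁻⁵ = 1.743 × 10⁻⁴, so Δρ ≈ 0.1788 kg m⁻³.
N² = (g/ρ₀)·Δρ/Δz = g·(Δρ/ρ₀)/Δz = 9.8 × 1.743 × 10⁻⁴ / 39 = 4.3798 × 10⁻⁵ s⁻².
N = √(4.3798 × 10⁻⁵) = 6.6180 × 10⁻³ rad s⁻¹ ≈ 6.62 × 10⁻³ rad s⁻¹.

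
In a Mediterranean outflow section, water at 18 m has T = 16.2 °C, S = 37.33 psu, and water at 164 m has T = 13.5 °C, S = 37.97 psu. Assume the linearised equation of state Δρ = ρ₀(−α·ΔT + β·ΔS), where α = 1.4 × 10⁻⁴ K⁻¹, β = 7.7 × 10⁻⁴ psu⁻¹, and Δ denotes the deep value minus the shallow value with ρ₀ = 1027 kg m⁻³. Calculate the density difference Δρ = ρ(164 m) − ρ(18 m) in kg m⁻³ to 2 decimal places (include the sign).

+0.89 kg m⁻³

ΔT = -2.7 K, ΔS = +0.64 psu (deep − shallow).
Δρ/ρ₀ = −(1.4 × 10⁻⁴)(-2.7) + (7.7 × 10⁻⁴)(+0.64) = 8.708 × 10⁻⁴.
Δρ = 1027 × (8.708 × 10⁻⁴) = +0.89 kg m⁻³.
Positive Δρ: denser below, stable.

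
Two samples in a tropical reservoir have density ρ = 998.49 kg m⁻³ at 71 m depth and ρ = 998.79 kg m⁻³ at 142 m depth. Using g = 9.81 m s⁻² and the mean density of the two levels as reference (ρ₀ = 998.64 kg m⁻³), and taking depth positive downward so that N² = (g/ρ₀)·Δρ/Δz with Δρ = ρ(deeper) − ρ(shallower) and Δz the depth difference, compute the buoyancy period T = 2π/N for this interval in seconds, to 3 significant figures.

Δρ = 998.79 − 998.49 = 0.30 kg m⁻³ over Δz = 142 − 71 = 71 m.
N² = (9.81/998.64) × (0.30/71) = 4.1507 × 10⁻⁵ s⁻².
N = √(4.1507 × 10⁻⁵) = 6.4426 × 10⁻³ rad s⁻¹, so T = 2π/N = 975.26 s ≈ 975 s.

975 s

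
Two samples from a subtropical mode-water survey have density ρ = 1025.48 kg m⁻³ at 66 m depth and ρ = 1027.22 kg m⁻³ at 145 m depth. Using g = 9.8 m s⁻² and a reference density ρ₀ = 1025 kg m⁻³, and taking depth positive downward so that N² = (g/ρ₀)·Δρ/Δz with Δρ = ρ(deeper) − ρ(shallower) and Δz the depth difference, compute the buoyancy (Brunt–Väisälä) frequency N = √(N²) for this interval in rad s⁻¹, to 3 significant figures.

Δρ = 1027.22 − 1025.48 = 1.74 kg m⁻³ over Δz = 145 − 66 = 79 m.
N² = (9.8/1025) × (1.74/79) = 2.1058 × 10⁻⁴ s⁻².
N = √(2.1058 × 10⁻⁴) = 0.014511 rad s⁻¹ ≈ 0.0145 rad s⁻¹.

0.0145 rad s⁻¹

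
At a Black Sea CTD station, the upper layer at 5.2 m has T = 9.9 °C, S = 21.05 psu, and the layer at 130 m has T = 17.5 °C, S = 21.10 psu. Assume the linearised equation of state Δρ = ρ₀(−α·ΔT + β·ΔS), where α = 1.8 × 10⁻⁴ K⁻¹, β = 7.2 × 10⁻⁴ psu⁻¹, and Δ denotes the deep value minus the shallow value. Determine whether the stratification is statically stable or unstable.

unstable

ΔT = 17.5 − 9.9 = +7.6 K and ΔS = 21.10 − 21.05 = +0.05 psu (deep − shallow).
−αΔT = -1.368 × 10⁻³; βΔS = 3.60 × 10⁻⁵; sum Δρ/ρ₀ = -1.332 × 10⁻³.
Δρ/ρ₀ < 0, so Δρ < 0: deeper water is lighter → statically unstable; the column would overturn.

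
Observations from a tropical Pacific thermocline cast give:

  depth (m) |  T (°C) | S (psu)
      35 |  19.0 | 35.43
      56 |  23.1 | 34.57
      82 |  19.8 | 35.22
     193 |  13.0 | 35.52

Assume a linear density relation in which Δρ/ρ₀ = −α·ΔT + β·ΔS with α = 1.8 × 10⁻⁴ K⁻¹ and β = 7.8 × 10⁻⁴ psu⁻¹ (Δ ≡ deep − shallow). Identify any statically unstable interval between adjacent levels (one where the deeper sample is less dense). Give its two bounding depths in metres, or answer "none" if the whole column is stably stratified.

35–56 m

Evaluate Δρ/ρ₀ = −αΔT + βΔS across each adjacent pair:
  35–56 m: −αΔT+βΔS = −(1.8 × 10⁻⁴)(+4.1)+(7.8 × 10⁻⁴)(-0.86) = -1.4 × 10⁻³ → UNSTABLE
  56–82 m: −αΔT+βΔS = −(1.8 × 10⁻⁴)(-3.3)+(7.8 × 10⁻⁴)(+0.65) = 1.1 × 10⁻³ → stable
  82–193 m: −αΔT+βΔS = −(1.8 × 10⁻⁴)(-6.8)+(7.8 × 10⁻⁴)(+0.30) = 1.5 × 10⁻³ → stable
The 35–56 m interval has Δρ < 0: lighter water underlies denser water.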